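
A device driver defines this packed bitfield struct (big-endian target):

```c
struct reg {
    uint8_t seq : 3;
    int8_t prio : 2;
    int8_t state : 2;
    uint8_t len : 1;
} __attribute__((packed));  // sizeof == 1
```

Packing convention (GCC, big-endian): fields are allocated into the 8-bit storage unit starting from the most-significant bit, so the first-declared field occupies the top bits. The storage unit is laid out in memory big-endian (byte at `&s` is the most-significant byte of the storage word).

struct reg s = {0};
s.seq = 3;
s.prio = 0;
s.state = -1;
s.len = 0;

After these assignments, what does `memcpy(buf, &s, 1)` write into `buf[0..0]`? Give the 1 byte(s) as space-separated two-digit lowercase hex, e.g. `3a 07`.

66

seq:3 = 3 → 0x3 << 5 → word 0x60
prio:2 = 0 → 0x0 << 3 → word 0x60
state:2 = -1 → 0x3 << 1 → word 0x66
len:1 = 0 → 0x0 << 0 → word 0x66
word = 0x66 → big-endian bytes:
  [0]=0x66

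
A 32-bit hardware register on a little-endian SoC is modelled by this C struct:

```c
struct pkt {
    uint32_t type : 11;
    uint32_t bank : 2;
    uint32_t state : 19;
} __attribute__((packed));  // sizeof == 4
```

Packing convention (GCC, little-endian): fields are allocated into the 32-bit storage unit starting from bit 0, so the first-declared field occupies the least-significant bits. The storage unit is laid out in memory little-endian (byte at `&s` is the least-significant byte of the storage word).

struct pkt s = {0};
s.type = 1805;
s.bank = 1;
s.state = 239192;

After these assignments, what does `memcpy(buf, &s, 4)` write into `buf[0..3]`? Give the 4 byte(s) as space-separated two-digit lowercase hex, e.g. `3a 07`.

type (11b) val=1805 bits=0x70d at bit 0: 0x0000070d
bank (2b) val=1 bits=0x1 at bit 11: 0x00000f0d
state (19b) val=239192 bits=0x3a658 at bit 13: 0x74cb0f0d
word = 0x74cb0f0d → little-endian bytes:
  [0]=0x0d  [1]=0x0f  [2]=0xcb  [3]=0x74

0d 0f cb 74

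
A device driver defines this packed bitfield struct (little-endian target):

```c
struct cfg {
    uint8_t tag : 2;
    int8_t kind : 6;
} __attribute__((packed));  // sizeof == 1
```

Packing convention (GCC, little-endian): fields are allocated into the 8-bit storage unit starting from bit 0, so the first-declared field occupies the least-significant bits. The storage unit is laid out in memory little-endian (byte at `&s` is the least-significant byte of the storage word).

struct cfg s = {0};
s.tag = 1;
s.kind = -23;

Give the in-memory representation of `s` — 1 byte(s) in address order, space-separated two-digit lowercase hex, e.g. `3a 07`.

tag:2 = 1 → 0x1 << 0 → word 0x01
kind:6 = -23 → 0x29 << 2 → word 0xa5
word = 0xa5 → little-endian bytes:
  [0]=0xa5

a5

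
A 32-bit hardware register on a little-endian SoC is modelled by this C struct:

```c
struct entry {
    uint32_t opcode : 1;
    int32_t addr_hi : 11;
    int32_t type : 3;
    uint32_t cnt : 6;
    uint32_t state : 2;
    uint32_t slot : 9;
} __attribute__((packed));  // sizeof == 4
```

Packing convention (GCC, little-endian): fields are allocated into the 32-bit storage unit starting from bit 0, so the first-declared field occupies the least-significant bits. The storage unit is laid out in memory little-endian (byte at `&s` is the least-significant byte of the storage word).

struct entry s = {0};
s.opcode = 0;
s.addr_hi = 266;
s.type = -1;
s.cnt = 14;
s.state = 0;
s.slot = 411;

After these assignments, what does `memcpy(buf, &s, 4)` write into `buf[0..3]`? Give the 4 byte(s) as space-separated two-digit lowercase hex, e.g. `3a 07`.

14 72 87 cd

[0+:1] opcode=0 & 0x1 = 0x0; word=0x00000000
[1+:11] addr_hi=266 & 0x7ff = 0x10a; word=0x00000214
[12+:3] type=-1 & 0x7 = 0x7; word=0x00007214
[15+:6] cnt=14 & 0x3f = 0xe; word=0x00077214
[21+:2] state=0 & 0x3 = 0x0; word=0x00077214
[23+:9] slot=411 & 0x1ff = 0x19b; word=0xcd877214
word = 0xcd877214 → little-endian bytes:
  [0]=0x14  [1]=0x72  [2]=0x87  [3]=0xcd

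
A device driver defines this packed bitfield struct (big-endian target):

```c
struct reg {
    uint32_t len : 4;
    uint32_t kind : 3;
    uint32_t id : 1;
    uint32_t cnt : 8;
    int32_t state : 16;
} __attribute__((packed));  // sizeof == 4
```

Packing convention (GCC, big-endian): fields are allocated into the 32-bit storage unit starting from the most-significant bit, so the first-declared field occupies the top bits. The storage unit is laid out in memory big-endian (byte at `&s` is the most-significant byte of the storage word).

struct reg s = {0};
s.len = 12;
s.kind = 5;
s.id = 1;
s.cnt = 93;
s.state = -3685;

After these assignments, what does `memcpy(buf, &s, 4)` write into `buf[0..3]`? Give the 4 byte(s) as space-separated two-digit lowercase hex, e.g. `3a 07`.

len (4b) val=12 bits=0xc at bit 28: 0xc0000000
kind (3b) val=5 bits=0x5 at bit 25: 0xca000000
id (1b) val=1 bits=0x1 at bit 24: 0xcb000000
cnt (8b) val=93 bits=0x5d at bit 16: 0xcb5d0000
state (16b) val=-3685 bits=0xf19b at bit 0: 0xcb5df19b
word = 0xcb5df19b → big-endian bytes:
  [0]=0xcb  [1]=0x5d  [2]=0xf1  [3]=0x9b

cb 5d f1 9b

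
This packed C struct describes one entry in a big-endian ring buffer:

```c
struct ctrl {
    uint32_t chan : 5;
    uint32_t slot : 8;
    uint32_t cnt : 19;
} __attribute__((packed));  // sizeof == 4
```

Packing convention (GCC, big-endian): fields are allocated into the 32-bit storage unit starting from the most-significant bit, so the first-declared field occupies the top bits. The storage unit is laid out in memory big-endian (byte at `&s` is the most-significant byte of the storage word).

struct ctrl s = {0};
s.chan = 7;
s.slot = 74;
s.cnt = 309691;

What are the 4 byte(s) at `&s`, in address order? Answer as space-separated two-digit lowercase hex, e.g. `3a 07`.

chan:5 = 7 → 0x7 << 27 → word 0x38000000
slot:8 = 74 → 0x4a << 19 → word 0x3a500000
cnt:19 = 309691 → 0x4b9bb << 0 → word 0x3a54b9bb
word = 0x3a54b9bb → big-endian bytes:
  [0]=0x3a  [1]=0x54  [2]=0xb9  [3]=0xbb

3a 54 b9 bb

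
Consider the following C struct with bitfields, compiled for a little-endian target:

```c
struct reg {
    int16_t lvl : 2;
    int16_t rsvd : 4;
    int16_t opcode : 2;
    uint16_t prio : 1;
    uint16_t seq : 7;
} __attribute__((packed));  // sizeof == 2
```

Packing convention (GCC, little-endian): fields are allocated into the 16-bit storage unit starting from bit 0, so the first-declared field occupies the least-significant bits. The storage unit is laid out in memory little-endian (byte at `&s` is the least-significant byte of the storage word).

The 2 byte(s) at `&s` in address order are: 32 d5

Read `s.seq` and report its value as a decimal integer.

[0]=0x32 [1]=0xd5 (little-endian) → word 0xd532
lvl:2 @ bit 0 → (0xd532>>0)&0x3 = 0x2
rsvd:4 @ bit 2 → (0xd532>>2)&0xf = 0xc
opcode:2 @ bit 6 → (0xd532>>6)&0x3 = 0x0
prio:1 @ bit 8 → (0xd532>>8)&0x1 = 0x1
seq:7 @ bit 9 → (0xd532>>9)&0x7f = 0x6a  ←

106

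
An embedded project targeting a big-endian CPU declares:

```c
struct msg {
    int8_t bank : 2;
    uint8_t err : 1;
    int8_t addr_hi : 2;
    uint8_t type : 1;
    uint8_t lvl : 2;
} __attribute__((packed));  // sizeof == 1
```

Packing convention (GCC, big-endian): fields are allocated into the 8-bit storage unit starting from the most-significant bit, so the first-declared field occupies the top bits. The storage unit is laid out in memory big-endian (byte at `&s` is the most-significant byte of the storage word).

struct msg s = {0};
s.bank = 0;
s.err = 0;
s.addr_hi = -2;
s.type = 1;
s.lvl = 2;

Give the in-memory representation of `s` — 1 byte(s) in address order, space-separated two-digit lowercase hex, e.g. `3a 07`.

16

bank:2 = 0 → 0x0 << 6 → word 0x00
err:1 = 0 → 0x0 << 5 → word 0x00
addr_hi:2 = -2 → 0x2 << 3 → word 0x10
type:1 = 1 → 0x1 << 2 → word 0x14
lvl:2 = 2 → 0x2 << 0 → word 0x16
word = 0x16 → big-endian bytes:
  [0]=0x16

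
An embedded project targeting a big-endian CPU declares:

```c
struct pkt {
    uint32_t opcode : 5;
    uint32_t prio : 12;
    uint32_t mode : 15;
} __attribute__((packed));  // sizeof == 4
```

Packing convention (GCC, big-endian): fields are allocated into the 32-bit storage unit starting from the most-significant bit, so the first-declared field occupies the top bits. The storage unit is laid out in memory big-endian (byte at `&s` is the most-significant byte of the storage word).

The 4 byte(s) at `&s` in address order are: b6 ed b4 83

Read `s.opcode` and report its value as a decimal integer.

[0]=0xb6 [1]=0xed [2]=0xb4 [3]=0x83 (big-endian) → word 0xb6edb483
opcode [27+:5] = (word>>27) & 0x1f = 22  ←
prio [15+:12] = (word>>15) & 0xfff = 3547
mode [0+:15] = (word>>0) & 0x7fff = 13443

22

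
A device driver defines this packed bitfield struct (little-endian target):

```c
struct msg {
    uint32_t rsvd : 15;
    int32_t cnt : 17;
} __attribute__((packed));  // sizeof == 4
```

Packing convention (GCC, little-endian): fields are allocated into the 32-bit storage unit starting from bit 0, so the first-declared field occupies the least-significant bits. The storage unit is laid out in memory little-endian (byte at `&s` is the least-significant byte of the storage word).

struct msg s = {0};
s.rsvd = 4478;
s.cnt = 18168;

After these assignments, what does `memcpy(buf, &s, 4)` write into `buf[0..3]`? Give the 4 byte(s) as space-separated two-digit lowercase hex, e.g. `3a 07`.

7e 11 7c 23

rsvd (15b) val=4478 bits=0x117e at bit 0: 0x0000117e
cnt (17b) val=18168 bits=0x46f8 at bit 15: 0x237c117e
word = 0x237c117e → little-endian bytes:
  [0]=0x7e  [1]=0x11  [2]=0x7c  [3]=0x23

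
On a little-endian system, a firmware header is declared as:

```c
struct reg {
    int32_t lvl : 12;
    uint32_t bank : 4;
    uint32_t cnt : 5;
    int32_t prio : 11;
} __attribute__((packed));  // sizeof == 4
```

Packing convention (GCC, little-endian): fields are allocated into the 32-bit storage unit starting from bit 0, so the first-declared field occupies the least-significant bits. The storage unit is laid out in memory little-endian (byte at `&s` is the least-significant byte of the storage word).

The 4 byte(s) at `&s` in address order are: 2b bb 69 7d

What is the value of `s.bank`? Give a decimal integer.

[0]=0x2b [1]=0xbb [2]=0x69 [3]=0x7d (little-endian) → word 0x7d69bb2b
lvl [0+:12] = (word>>0) & 0xfff = 2859
bank [12+:4] = (word>>12) & 0xf = 11  ←
cnt [16+:5] = (word>>16) & 0x1f = 9
prio [21+:11] = (word>>21) & 0x7ff = 1003

11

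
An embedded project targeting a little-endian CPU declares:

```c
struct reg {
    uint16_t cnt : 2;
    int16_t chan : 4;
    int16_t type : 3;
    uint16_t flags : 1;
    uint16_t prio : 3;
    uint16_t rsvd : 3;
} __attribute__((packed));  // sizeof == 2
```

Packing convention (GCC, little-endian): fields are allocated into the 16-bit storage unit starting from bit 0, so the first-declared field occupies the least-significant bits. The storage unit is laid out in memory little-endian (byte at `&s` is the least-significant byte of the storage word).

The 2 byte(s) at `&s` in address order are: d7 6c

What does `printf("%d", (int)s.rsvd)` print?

3

[0]=0xd7 [1]=0x6c (little-endian) → word 0x6cd7
cnt:2 @ bit 0 → (0x6cd7>>0)&0x3 = 0x3
chan:4 @ bit 2 → (0x6cd7>>2)&0xf = 0x5
type:3 @ bit 6 → (0x6cd7>>6)&0x7 = 0x3
flags:1 @ bit 9 → (0x6cd7>>9)&0x1 = 0x0
prio:3 @ bit 10 → (0x6cd7>>10)&0x7 = 0x3
rsvd:3 @ bit 13 → (0x6cd7>>13)&0x7 = 0x3  ←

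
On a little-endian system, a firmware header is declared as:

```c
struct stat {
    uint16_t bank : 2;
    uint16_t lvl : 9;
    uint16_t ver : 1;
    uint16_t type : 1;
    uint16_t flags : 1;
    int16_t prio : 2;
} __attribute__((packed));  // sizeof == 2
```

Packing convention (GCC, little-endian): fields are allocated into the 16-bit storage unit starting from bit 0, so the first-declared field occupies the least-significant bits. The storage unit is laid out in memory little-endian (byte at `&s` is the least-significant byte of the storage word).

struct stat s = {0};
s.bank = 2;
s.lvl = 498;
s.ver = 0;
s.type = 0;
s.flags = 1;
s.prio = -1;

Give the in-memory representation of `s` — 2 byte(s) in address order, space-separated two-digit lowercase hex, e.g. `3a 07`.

ca e7

[0+:2] bank=2 & 0x3 = 0x2; word=0x0002
[2+:9] lvl=498 & 0x1ff = 0x1f2; word=0x07ca
[11+:1] ver=0 & 0x1 = 0x0; word=0x07ca
[12+:1] type=0 & 0x1 = 0x0; word=0x07ca
[13+:1] flags=1 & 0x1 = 0x1; word=0x27ca
[14+:2] prio=-1 & 0x3 = 0x3; word=0xe7ca
word = 0xe7ca → little-endian bytes:
  [0]=0xca  [1]=0xe7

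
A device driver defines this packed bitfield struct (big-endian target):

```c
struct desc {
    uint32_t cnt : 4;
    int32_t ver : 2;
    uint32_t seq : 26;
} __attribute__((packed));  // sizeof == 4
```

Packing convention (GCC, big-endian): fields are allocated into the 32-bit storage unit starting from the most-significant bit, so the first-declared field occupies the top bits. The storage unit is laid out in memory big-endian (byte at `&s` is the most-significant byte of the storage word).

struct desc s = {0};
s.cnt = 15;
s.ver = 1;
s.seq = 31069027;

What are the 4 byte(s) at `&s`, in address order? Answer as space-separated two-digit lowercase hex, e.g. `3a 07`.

f5 da 13 63

cnt:4 = 15 → 0xf << 28 → word 0xf0000000
ver:2 = 1 → 0x1 << 26 → word 0xf4000000
seq:26 = 31069027 → 0x1da1363 << 0 → word 0xf5da1363
word = 0xf5da1363 → big-endian bytes:
  [0]=0xf5  [1]=0xda  [2]=0x13  [3]=0x63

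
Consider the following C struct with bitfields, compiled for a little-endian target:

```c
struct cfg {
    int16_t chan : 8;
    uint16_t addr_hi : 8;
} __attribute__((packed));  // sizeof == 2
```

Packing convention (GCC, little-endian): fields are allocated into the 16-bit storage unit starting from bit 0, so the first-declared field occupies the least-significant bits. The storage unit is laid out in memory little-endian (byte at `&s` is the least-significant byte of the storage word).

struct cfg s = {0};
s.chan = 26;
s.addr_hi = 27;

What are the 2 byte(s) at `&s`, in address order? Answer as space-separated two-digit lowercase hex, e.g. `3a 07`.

[0+:8] chan=26 & 0xff = 0x1a; word=0x001a
[8+:8] addr_hi=27 & 0xff = 0x1b; word=0x1b1a
word = 0x1b1a → little-endian bytes:
  [0]=0x1a  [1]=0x1b

1a 1b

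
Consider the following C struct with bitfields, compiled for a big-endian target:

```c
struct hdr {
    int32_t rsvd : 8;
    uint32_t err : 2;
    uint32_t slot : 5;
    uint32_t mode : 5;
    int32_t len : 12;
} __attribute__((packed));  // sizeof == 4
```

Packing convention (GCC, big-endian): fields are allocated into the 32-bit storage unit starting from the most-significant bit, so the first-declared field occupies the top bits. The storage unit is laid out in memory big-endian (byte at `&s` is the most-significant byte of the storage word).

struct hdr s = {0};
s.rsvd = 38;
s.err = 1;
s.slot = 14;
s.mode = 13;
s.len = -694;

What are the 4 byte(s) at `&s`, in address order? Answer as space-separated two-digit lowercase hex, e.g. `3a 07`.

26 5c dd 4a

[24+:8] rsvd=38 & 0xff = 0x26; word=0x26000000
[22+:2] err=1 & 0x3 = 0x1; word=0x26400000
[17+:5] slot=14 & 0x1f = 0xe; word=0x265c0000
[12+:5] mode=13 & 0x1f = 0xd; word=0x265cd000
[0+:12] len=-694 & 0xfff = 0xd4a; word=0x265cdd4a
word = 0x265cdd4a → big-endian bytes:
  [0]=0x26  [1]=0x5c  [2]=0xdd  [3]=0x4a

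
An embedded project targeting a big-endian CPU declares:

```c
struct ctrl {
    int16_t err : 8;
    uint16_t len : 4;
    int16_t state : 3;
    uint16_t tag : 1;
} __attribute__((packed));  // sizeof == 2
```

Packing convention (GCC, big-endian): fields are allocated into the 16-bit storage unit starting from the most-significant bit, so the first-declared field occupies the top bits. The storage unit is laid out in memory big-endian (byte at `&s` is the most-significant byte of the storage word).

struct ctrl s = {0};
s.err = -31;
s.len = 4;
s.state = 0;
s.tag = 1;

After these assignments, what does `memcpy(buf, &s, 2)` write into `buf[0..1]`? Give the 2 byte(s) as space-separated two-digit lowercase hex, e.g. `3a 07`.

err (8b) val=-31 bits=0xe1 at bit 8: 0xe100
len (4b) val=4 bits=0x4 at bit 4: 0xe140
state (3b) val=0 bits=0x0 at bit 1: 0xe140
tag (1b) val=1 bits=0x1 at bit 0: 0xe141
word = 0xe141 → big-endian bytes:
  [0]=0xe1  [1]=0x41

e1 41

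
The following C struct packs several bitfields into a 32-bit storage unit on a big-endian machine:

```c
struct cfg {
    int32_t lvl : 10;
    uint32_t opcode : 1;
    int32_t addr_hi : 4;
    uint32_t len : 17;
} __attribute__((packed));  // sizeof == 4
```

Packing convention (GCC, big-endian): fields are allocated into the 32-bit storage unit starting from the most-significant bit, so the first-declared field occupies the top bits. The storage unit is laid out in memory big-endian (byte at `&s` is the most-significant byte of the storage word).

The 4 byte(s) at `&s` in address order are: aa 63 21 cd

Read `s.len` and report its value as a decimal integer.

[0]=0xaa [1]=0x63 [2]=0x21 [3]=0xcd (big-endian) → word 0xaa6321cd
lvl [22+:10] = (word>>22) & 0x3ff = 681
opcode [21+:1] = (word>>21) & 0x1 = 1
addr_hi [17+:4] = (word>>17) & 0xf = 1
len [0+:17] = (word>>0) & 0x1ffff = 74189  ←

74189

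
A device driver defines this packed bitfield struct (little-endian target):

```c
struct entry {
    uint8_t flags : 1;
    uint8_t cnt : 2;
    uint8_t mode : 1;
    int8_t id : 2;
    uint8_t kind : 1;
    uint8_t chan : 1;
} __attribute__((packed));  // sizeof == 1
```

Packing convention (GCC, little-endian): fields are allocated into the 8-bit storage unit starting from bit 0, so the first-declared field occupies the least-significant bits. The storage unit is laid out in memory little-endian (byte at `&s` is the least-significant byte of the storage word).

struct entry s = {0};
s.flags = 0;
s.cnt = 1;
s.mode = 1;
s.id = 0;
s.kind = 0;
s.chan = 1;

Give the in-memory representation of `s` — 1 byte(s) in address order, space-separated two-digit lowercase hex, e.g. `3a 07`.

8a

[0+:1] flags=0 & 0x1 = 0x0; word=0x00
[1+:2] cnt=1 & 0x3 = 0x1; word=0x02
[3+:1] mode=1 & 0x1 = 0x1; word=0x0a
[4+:2] id=0 & 0x3 = 0x0; word=0x0a
[6+:1] kind=0 & 0x1 = 0x0; word=0x0a
[7+:1] chan=1 & 0x1 = 0x1; word=0x8a
word = 0x8a → little-endian bytes:
  [0]=0x8a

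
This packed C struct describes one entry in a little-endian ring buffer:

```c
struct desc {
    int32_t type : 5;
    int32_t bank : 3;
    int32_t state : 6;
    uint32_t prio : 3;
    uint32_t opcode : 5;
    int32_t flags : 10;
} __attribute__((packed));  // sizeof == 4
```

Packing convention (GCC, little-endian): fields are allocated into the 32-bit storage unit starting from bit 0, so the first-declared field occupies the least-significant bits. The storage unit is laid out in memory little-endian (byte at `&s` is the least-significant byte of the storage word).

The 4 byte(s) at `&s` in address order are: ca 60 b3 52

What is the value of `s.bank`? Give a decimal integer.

[0]=0xca [1]=0x60 [2]=0xb3 [3]=0x52 (little-endian) → word 0x52b360ca
type:5 @ bit 0 → (0x52b360ca>>0)&0x1f = 0xa
bank:3 @ bit 5 → (0x52b360ca>>5)&0x7 = 0x6  ←
state:6 @ bit 8 → (0x52b360ca>>8)&0x3f = 0x20
prio:3 @ bit 14 → (0x52b360ca>>14)&0x7 = 0x5
opcode:5 @ bit 17 → (0x52b360ca>>17)&0x1f = 0x19
flags:10 @ bit 22 → (0x52b360ca>>22)&0x3ff = 0x14a
bank signed 3b, MSB=1: 6 - 8 = -2

-2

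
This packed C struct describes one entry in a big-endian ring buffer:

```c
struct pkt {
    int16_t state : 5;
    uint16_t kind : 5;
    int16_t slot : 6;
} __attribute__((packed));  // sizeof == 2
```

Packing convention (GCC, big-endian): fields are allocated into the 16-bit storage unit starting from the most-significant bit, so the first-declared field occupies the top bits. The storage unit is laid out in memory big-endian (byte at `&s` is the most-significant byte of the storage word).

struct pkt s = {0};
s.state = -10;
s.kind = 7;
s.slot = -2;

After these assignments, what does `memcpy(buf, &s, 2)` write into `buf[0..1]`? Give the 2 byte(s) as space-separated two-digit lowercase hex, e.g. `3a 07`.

state:5 = -10 → 0x16 << 11 → word 0xb000
kind:5 = 7 → 0x7 << 6 → word 0xb1c0
slot:6 = -2 → 0x3e << 0 → word 0xb1fe
word = 0xb1fe → big-endian bytes:
  [0]=0xb1  [1]=0xfe

b1 fe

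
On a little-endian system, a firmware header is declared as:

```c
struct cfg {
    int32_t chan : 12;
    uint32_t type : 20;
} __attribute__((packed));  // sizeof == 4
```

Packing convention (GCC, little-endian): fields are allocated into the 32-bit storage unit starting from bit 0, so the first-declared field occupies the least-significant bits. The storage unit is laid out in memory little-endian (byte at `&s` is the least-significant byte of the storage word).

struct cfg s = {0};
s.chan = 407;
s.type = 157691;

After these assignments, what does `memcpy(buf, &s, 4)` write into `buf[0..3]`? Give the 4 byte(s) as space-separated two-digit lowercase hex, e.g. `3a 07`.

97 b1 7f 26

chan:12 = 407 → 0x197 << 0 → word 0x00000197
type:20 = 157691 → 0x267fb << 12 → word 0x267fb197
word = 0x267fb197 → little-endian bytes:
  [0]=0x97  [1]=0xb1  [2]=0x7f  [3]=0x26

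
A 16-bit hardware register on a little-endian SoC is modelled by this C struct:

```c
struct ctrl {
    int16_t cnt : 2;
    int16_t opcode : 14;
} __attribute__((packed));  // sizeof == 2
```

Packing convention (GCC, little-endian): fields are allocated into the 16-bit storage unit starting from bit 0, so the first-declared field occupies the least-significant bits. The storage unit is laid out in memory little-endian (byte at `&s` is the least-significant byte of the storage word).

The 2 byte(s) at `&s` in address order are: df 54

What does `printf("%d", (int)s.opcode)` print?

5431

[0]=0xdf [1]=0x54 (little-endian) → word 0x54df
cnt:2 @ bit 0 → (0x54df>>0)&0x3 = 0x3
opcode:14 @ bit 2 → (0x54df>>2)&0x3fff = 0x1537  ←
opcode signed 14b, MSB=0: value = 5431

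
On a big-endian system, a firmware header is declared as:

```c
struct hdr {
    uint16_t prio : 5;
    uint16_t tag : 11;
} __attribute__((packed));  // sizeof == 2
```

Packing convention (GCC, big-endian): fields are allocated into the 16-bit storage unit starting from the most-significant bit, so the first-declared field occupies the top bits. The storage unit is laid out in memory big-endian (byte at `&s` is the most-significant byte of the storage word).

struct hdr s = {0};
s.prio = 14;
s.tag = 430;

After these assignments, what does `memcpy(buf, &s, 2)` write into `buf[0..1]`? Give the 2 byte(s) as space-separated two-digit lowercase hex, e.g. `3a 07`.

71 ae

[11+:5] prio=14 & 0x1f = 0xe; word=0x7000
[0+:11] tag=430 & 0x7ff = 0x1ae; word=0x71ae
word = 0x71ae → big-endian bytes:
  [0]=0x71  [1]=0xae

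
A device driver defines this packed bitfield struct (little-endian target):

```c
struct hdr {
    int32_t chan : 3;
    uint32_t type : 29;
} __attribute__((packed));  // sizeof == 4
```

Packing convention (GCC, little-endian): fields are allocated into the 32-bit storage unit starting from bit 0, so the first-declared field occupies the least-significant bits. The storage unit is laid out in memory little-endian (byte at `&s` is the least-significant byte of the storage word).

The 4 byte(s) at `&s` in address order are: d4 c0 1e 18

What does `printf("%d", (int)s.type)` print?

50583578

[0]=0xd4 [1]=0xc0 [2]=0x1e [3]=0x18 (little-endian) → word 0x181ec0d4
chan:3 @ bit 0 → (0x181ec0d4>>0)&0x7 = 0x4
type:29 @ bit 3 → (0x181ec0d4>>3)&0x1fffffff = 0x303d81a  ←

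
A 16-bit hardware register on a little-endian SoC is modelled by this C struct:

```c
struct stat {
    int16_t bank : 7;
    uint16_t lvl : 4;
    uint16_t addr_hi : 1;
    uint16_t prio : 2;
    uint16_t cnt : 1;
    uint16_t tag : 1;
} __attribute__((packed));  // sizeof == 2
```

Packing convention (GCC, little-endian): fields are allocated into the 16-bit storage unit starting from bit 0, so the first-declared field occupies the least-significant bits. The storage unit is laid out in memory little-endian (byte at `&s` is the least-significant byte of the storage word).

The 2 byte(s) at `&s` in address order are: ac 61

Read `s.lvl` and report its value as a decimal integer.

[0]=0xac [1]=0x61 (little-endian) → word 0x61ac
bank:7 @ bit 0 → (0x61ac>>0)&0x7f = 0x2c
lvl:4 @ bit 7 → (0x61ac>>7)&0xf = 0x3  ←
addr_hi:1 @ bit 11 → (0x61ac>>11)&0x1 = 0x0
prio:2 @ bit 12 → (0x61ac>>12)&0x3 = 0x2
cnt:1 @ bit 14 → (0x61ac>>14)&0x1 = 0x1
tag:1 @ bit 15 → (0x61ac>>15)&0x1 = 0x0

3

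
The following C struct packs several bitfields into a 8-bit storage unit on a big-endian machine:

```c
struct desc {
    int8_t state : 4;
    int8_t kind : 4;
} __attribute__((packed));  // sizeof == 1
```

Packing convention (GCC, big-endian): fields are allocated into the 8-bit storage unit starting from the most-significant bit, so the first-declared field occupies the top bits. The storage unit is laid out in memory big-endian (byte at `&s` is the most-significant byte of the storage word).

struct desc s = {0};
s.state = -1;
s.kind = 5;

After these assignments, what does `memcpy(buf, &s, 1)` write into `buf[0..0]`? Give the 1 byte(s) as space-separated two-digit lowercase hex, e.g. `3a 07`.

[4+:4] state=-1 & 0xf = 0xf; word=0xf0
[0+:4] kind=5 & 0xf = 0x5; word=0xf5
word = 0xf5 → big-endian bytes:
  [0]=0xf5

f5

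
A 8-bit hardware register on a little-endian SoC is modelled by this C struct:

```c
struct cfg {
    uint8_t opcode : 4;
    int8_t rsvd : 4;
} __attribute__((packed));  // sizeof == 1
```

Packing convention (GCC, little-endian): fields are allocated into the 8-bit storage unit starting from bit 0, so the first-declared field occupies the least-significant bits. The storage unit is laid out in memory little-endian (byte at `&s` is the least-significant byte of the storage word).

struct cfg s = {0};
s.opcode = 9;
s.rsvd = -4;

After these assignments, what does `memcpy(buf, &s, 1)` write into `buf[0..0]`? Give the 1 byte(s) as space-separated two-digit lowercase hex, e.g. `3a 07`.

[0+:4] opcode=9 & 0xf = 0x9; word=0x09
[4+:4] rsvd=-4 & 0xf = 0xc; word=0xc9
word = 0xc9 → little-endian bytes:
  [0]=0xc9

c9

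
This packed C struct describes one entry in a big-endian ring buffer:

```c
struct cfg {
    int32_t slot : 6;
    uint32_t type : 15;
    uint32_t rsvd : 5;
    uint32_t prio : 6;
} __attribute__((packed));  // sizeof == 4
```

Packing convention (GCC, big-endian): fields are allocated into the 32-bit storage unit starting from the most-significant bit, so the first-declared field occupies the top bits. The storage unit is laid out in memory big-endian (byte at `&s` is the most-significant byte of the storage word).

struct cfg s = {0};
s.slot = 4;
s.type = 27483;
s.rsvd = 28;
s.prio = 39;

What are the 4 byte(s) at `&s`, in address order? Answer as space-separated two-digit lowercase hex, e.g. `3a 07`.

slot:6 = 4 → 0x4 << 26 → word 0x10000000
type:15 = 27483 → 0x6b5b << 11 → word 0x135ad800
rsvd:5 = 28 → 0x1c << 6 → word 0x135adf00
prio:6 = 39 → 0x27 << 0 → word 0x135adf27
word = 0x135adf27 → big-endian bytes:
  [0]=0x13  [1]=0x5a  [2]=0xdf  [3]=0x27

13 5a df 27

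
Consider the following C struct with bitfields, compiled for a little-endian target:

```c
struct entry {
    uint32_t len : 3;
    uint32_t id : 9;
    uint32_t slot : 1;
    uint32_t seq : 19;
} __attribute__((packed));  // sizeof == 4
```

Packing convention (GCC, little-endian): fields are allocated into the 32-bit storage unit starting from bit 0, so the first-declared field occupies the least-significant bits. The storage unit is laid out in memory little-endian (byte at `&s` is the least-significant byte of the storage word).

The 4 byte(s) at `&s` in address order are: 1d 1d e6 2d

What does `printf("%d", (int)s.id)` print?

419

[0]=0x1d [1]=0x1d [2]=0xe6 [3]=0x2d (little-endian) → word 0x2de61d1d
len [0+:3] = (word>>0) & 0x7 = 5
id [3+:9] = (word>>3) & 0x1ff = 419  ←
slot [12+:1] = (word>>12) & 0x1 = 1
seq [13+:19] = (word>>13) & 0x7ffff = 94000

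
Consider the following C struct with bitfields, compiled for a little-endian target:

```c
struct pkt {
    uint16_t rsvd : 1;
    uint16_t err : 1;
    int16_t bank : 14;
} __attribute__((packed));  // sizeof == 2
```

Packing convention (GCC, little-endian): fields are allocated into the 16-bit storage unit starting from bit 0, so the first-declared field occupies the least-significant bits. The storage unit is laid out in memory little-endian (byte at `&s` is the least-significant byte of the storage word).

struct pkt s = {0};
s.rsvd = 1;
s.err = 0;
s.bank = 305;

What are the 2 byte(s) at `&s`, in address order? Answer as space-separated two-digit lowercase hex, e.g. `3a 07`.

c5 04

rsvd:1 = 1 → 0x1 << 0 → word 0x0001
err:1 = 0 → 0x0 << 1 → word 0x0001
bank:14 = 305 → 0x131 << 2 → word 0x04c5
word = 0x04c5 → little-endian bytes:
  [0]=0xc5  [1]=0x04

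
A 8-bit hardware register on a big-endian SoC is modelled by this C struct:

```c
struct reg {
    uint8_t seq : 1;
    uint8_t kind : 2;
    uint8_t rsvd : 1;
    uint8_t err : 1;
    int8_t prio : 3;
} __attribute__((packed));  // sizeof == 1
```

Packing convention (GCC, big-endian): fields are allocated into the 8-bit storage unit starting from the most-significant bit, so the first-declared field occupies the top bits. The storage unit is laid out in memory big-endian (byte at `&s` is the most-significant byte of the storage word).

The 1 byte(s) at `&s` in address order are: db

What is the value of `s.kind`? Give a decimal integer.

[0]=0xdb (big-endian) → word 0xdb
seq:1 @ bit 7 → (0xdb>>7)&0x1 = 0x1
kind:2 @ bit 5 → (0xdb>>5)&0x3 = 0x2  ←
rsvd:1 @ bit 4 → (0xdb>>4)&0x1 = 0x1
err:1 @ bit 3 → (0xdb>>3)&0x1 = 0x1
prio:3 @ bit 0 → (0xdb>>0)&0x7 = 0x3

2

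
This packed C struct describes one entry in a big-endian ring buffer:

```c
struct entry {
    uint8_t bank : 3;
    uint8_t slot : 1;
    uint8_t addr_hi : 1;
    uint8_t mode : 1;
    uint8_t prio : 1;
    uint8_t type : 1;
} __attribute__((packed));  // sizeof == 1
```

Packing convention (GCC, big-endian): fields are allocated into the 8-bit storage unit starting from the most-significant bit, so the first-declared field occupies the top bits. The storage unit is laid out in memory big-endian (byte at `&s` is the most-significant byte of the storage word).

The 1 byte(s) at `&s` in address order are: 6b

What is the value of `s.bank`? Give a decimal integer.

3

[0]=0x6b (big-endian) → word 0x6b
bank:3 @ bit 5 → (0x6b>>5)&0x7 = 0x3  ←
slot:1 @ bit 4 → (0x6b>>4)&0x1 = 0x0
addr_hi:1 @ bit 3 → (0x6b>>3)&0x1 = 0x1
mode:1 @ bit 2 → (0x6b>>2)&0x1 = 0x0
prio:1 @ bit 1 → (0x6b>>1)&0x1 = 0x1
type:1 @ bit 0 → (0x6b>>0)&0x1 = 0x1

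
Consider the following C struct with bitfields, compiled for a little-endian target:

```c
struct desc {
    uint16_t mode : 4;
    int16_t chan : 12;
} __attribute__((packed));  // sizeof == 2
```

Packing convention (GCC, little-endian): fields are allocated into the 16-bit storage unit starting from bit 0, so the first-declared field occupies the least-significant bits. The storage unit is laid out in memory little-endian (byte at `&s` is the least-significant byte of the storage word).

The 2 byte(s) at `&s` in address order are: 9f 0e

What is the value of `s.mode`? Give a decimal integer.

15

[0]=0x9f [1]=0x0e (little-endian) → word 0x0e9f
mode:4 @ bit 0 → (0x0e9f>>0)&0xf = 0xf  ←
chan:12 @ bit 4 → (0x0e9f>>4)&0xfff = 0xe9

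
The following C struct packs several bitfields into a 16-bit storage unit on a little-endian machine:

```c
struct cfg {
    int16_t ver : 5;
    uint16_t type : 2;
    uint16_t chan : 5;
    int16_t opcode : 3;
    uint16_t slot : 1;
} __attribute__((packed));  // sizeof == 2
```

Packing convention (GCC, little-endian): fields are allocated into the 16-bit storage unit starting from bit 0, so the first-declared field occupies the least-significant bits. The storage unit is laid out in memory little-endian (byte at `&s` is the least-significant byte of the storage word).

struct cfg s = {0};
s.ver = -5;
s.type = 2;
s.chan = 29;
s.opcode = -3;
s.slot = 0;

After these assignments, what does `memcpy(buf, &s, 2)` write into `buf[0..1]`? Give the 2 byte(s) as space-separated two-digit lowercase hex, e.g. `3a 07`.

db 5e

[0+:5] ver=-5 & 0x1f = 0x1b; word=0x001b
[5+:2] type=2 & 0x3 = 0x2; word=0x005b
[7+:5] chan=29 & 0x1f = 0x1d; word=0x0edb
[12+:3] opcode=-3 & 0x7 = 0x5; word=0x5edb
[15+:1] slot=0 & 0x1 = 0x0; word=0x5edb
word = 0x5edb → little-endian bytes:
  [0]=0xdb  [1]=0x5e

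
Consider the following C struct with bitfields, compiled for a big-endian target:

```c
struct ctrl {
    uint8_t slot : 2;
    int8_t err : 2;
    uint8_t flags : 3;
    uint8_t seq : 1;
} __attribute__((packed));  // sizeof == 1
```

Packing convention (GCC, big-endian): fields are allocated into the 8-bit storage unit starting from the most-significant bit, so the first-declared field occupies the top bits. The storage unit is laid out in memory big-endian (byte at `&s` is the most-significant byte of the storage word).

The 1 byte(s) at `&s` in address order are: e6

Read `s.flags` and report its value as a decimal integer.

[0]=0xe6 (big-endian) → word 0xe6
slot:2 @ bit 6 → (0xe6>>6)&0x3 = 0x3
err:2 @ bit 4 → (0xe6>>4)&0x3 = 0x2
flags:3 @ bit 1 → (0xe6>>1)&0x7 = 0x3  ←
seq:1 @ bit 0 → (0xe6>>0)&0x1 = 0x0

3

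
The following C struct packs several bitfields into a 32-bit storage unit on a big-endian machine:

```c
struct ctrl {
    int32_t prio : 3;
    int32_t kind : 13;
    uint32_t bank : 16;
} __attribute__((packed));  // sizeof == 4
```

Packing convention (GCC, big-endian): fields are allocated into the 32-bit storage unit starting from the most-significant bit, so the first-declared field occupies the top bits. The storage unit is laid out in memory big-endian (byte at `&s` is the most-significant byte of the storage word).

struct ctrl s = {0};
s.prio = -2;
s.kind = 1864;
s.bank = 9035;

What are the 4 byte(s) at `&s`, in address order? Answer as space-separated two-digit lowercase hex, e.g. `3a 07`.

c7 48 23 4b

[29+:3] prio=-2 & 0x7 = 0x6; word=0xc0000000
[16+:13] kind=1864 & 0x1fff = 0x748; word=0xc7480000
[0+:16] bank=9035 & 0xffff = 0x234b; word=0xc748234b
word = 0xc748234b → big-endian bytes:
  [0]=0xc7  [1]=0x48  [2]=0x23  [3]=0x4b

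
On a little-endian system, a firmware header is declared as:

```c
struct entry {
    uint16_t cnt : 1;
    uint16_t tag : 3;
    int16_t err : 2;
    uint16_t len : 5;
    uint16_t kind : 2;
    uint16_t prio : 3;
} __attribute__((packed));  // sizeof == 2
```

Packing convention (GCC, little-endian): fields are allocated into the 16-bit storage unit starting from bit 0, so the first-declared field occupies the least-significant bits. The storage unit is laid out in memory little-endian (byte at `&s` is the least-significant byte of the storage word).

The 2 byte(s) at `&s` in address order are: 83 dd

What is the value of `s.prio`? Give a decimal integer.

6

[0]=0x83 [1]=0xdd (little-endian) → word 0xdd83
cnt [0+:1] = (word>>0) & 0x1 = 1
tag [1+:3] = (word>>1) & 0x7 = 1
err [4+:2] = (word>>4) & 0x3 = 0
len [6+:5] = (word>>6) & 0x1f = 22
kind [11+:2] = (word>>11) & 0x3 = 3
prio [13+:3] = (word>>13) & 0x7 = 6  ←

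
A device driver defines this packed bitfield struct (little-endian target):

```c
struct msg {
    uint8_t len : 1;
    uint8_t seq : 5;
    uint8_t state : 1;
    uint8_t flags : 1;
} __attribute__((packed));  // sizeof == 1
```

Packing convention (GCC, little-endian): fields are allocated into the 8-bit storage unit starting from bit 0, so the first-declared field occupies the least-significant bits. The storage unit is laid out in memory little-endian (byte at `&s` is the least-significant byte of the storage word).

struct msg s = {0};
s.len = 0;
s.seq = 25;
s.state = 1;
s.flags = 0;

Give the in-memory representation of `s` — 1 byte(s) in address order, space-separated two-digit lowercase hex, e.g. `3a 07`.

72

len (1b) val=0 bits=0x0 at bit 0: 0x00
seq (5b) val=25 bits=0x19 at bit 1: 0x32
state (1b) val=1 bits=0x1 at bit 6: 0x72
flags (1b) val=0 bits=0x0 at bit 7: 0x72
word = 0x72 → little-endian bytes:
  [0]=0x72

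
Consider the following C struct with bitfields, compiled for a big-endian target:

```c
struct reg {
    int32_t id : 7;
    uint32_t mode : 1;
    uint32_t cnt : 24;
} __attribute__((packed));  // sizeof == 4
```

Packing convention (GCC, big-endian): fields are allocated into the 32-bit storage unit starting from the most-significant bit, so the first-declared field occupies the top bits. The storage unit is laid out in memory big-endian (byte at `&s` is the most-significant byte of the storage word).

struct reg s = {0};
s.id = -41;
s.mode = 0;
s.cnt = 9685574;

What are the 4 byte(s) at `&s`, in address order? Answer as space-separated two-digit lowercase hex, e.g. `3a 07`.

[25+:7] id=-41 & 0x7f = 0x57; word=0xae000000
[24+:1] mode=0 & 0x1 = 0x0; word=0xae000000
[0+:24] cnt=9685574 & 0xffffff = 0x93ca46; word=0xae93ca46
word = 0xae93ca46 → big-endian bytes:
  [0]=0xae  [1]=0x93  [2]=0xca  [3]=0x46

ae 93 ca 46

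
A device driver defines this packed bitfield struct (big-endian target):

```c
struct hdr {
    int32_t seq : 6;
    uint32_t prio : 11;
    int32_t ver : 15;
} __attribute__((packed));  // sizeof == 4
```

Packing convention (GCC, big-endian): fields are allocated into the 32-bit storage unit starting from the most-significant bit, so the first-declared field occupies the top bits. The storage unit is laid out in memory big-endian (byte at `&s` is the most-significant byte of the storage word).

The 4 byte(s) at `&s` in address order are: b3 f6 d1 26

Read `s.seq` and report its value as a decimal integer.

[0]=0xb3 [1]=0xf6 [2]=0xd1 [3]=0x26 (big-endian) → word 0xb3f6d126
seq:6 @ bit 26 → (0xb3f6d126>>26)&0x3f = 0x2c  ←
prio:11 @ bit 15 → (0xb3f6d126>>15)&0x7ff = 0x7ed
ver:15 @ bit 0 → (0xb3f6d126>>0)&0x7fff = 0x5126
seq signed 6b, MSB=1: 44 - 64 = -20

-20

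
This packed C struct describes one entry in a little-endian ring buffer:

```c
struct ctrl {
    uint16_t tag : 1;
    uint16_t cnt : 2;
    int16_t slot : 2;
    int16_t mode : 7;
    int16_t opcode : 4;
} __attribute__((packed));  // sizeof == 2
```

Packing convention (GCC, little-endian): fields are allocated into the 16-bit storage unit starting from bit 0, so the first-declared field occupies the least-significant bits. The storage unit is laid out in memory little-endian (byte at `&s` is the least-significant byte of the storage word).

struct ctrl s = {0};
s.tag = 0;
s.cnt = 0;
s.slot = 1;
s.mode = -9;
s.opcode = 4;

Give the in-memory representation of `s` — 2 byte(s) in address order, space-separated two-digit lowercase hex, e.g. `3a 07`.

e8 4e

tag (1b) val=0 bits=0x0 at bit 0: 0x0000
cnt (2b) val=0 bits=0x0 at bit 1: 0x0000
slot (2b) val=1 bits=0x1 at bit 3: 0x0008
mode (7b) val=-9 bits=0x77 at bit 5: 0x0ee8
opcode (4b) val=4 bits=0x4 at bit 12: 0x4ee8
word = 0x4ee8 → little-endian bytes:
  [0]=0xe8  [1]=0x4e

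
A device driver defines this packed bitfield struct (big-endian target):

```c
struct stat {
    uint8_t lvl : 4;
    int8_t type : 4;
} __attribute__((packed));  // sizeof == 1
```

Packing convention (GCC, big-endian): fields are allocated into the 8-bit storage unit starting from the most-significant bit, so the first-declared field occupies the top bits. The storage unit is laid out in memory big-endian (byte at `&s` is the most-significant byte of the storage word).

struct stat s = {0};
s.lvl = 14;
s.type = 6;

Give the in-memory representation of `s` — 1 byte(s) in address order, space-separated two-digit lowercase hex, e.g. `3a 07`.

lvl (4b) val=14 bits=0xe at bit 4: 0xe0
type (4b) val=6 bits=0x6 at bit 0: 0xe6
word = 0xe6 → big-endian bytes:
  [0]=0xe6

e6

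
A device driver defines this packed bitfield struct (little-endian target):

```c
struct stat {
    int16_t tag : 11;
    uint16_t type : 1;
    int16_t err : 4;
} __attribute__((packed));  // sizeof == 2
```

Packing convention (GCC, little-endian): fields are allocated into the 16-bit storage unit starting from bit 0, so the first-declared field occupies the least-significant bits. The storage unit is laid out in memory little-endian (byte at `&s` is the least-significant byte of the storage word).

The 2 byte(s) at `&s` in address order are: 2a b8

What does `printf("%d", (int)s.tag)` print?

[0]=0x2a [1]=0xb8 (little-endian) → word 0xb82a
tag:11 @ bit 0 → (0xb82a>>0)&0x7ff = 0x2a  ←
type:1 @ bit 11 → (0xb82a>>11)&0x1 = 0x1
err:4 @ bit 12 → (0xb82a>>12)&0xf = 0xb
tag signed 11b, MSB=0: value = 42

42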